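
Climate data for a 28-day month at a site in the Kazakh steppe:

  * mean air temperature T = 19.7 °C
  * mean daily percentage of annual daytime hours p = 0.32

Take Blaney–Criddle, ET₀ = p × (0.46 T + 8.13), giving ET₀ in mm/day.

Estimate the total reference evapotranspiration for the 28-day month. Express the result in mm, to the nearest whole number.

ET₀ = 0.32 × (0.46 × 19.7 + 8.13) = 0.32 × 17.192 = 5.5014 mm/d
Monthly total = 5.5014 × 28 = 154.039 mm

154 mm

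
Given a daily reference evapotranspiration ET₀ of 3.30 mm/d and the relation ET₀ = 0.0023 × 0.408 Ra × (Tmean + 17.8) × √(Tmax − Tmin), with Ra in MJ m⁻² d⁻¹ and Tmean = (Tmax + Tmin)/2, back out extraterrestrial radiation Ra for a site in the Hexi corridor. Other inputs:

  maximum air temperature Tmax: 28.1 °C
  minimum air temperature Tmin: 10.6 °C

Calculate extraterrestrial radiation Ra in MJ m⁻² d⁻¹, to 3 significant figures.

Tmean = (28.1+10.6)/2 = 19.35 °C; ΔT = 17.5
Ra = ET₀ / [0.0023 × 0.408 × (Tmean+17.8) × √ΔT]
   = 3.30 / (0.0023 × 0.408 × 37.15 × 4.1833) = 22.628 MJ m⁻² d⁻¹

22.6 MJ m⁻² d⁻¹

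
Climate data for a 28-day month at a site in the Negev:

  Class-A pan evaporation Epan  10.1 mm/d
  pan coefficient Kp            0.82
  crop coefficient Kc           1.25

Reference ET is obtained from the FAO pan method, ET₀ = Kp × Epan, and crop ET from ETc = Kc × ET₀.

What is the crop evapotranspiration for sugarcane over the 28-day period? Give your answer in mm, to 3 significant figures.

290 mm

ET₀ = 0.82 × 10.1 = 8.2820 mm/d
ETc = Kc × ET₀ = 1.25 × 8.2820 = 10.3525 mm/d
Over 28 days: 10.3525 × 28 = 289.870 mm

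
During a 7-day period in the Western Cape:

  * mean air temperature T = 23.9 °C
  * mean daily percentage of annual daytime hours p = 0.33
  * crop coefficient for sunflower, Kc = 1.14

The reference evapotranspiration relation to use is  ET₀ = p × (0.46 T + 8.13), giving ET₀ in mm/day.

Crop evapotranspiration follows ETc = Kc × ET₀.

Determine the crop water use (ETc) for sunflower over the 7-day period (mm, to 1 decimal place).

50.4 mm

ET₀ = 0.33 × (0.46 × 23.9 + 8.13) = 0.33 × 19.124 = 6.3109 mm/d
ETc = Kc × ET₀ = 1.14 × 6.3109 = 7.1944 mm/d
Over 7 days: 7.1944 × 7 = 50.361 mm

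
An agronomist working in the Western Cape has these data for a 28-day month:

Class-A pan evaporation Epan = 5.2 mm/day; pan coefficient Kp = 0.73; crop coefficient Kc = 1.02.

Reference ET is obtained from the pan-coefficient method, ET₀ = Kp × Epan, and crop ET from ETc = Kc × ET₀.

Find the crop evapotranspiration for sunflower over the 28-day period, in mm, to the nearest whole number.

108 mm

ET₀ = 0.73 × 5.2 = 3.7960 mm/d
ETc = Kc × ET₀ = 1.02 × 3.7960 = 3.8719 mm/d
Over 28 days: 3.8719 × 28 = 108.413 mm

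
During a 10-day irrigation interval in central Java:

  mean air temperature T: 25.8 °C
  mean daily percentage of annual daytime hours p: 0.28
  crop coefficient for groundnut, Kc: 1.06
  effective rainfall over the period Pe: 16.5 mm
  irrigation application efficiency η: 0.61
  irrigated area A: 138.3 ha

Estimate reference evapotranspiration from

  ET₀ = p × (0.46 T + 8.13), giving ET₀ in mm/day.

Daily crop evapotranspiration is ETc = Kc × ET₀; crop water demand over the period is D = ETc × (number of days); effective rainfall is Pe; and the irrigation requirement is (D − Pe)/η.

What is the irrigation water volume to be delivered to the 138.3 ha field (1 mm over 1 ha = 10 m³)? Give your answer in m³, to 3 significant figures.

97200 m³

ET₀ = 0.28 × (0.46 × 25.8 + 8.13) = 0.28 × 19.998 = 5.5994 mm/d
ETc = Kc × ET₀ = 1.06 × 5.5994 = 5.9354 mm/d
Crop demand D = ETc × 10 d = 5.9354 × 10 = 59.354 mm
D − Pe = 59.354 − 16.5 = 42.854 mm
Gross irrigation = 42.854 / 0.61 = 70.252 mm
Volume = 70.252 mm × 138.3 ha × 10 = 97158.5 m³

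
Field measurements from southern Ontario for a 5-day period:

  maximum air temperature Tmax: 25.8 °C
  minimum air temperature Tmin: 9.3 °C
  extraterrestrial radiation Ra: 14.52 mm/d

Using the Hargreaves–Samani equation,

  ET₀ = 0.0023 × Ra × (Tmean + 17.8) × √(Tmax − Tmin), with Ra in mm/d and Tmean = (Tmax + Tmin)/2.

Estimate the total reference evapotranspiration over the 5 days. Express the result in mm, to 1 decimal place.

24.0 mm

Tmean = (25.8 + 9.3)/2 = 17.55 °C
ET₀ = 0.0023 × 14.52 × (17.55 + 17.8) × √16.5 = 0.0023 × 14.52 × 35.35 × 4.0620 = 4.7954 mm/d
Over 5 days: 4.7954 × 5 = 23.977 mm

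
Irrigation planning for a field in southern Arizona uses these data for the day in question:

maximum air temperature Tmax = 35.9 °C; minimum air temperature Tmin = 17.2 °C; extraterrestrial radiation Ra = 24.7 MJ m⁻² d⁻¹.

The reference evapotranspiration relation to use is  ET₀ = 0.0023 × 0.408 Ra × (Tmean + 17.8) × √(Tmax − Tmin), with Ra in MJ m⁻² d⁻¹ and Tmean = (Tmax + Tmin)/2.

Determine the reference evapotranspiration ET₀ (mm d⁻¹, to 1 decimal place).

4.4 mm d⁻¹

Tmean = (35.9 + 17.2)/2 = 26.55 °C
0.408 Ra = 0.408 × 24.7 = 10.0776 mm/d equivalent
ET₀ = 0.0023 × 10.0776 × (26.55 + 17.8) × √18.7 = 0.0023 × 10.0776 × 44.35 × 4.3243 = 4.4452 mm/d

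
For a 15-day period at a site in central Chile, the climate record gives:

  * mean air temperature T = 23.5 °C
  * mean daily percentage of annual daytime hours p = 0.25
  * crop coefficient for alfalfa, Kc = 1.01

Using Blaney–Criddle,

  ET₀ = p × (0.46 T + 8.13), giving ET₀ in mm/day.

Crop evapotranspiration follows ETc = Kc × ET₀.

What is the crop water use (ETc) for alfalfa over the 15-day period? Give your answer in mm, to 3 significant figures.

71.7 mm

ET₀ = 0.25 × (0.46 × 23.5 + 8.13) = 0.25 × 18.940 = 4.7350 mm/d
ETc = Kc × ET₀ = 1.01 × 4.7350 = 4.7824 mm/d
Over 15 days: 4.7824 × 15 = 71.736 mm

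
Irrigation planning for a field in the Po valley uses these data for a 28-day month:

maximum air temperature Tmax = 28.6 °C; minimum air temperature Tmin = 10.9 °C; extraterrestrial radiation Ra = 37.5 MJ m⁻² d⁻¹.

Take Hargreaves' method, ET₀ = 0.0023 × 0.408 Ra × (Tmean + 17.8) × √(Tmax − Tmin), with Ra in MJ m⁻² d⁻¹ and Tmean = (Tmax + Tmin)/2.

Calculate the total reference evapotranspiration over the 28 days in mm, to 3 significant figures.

156 mm

Tmean = (28.6 + 10.9)/2 = 19.75 °C
0.408 Ra = 0.408 × 37.5 = 15.3000 mm/d equivalent
ET₀ = 0.0023 × 15.3000 × (19.75 + 17.8) × √17.7 = 0.0023 × 15.3000 × 37.55 × 4.2071 = 5.5592 mm/d
Over 28 days: 5.5592 × 28 = 155.658 mm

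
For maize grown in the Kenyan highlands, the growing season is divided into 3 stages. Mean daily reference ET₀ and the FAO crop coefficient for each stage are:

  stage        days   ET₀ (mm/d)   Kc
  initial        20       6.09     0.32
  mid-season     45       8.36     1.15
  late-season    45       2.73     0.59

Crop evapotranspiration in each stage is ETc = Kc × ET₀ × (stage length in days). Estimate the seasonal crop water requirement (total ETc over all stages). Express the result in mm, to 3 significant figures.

544 mm

initial: 0.32 × 6.09 × 20 = 38.98 mm
mid-season: 1.15 × 8.36 × 45 = 432.63 mm
late-season: 0.59 × 2.73 × 45 = 72.48 mm
Seasonal total = 544.09 mm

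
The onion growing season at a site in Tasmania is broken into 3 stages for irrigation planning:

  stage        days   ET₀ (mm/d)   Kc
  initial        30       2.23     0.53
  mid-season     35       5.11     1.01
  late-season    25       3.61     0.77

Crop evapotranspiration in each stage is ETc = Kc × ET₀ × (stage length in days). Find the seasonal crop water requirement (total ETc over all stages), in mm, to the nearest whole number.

initial: 0.53 × 2.23 × 30 = 35.46 mm
mid-season: 1.01 × 5.11 × 35 = 180.64 mm
late-season: 0.77 × 3.61 × 25 = 69.49 mm
Seasonal total = 285.59 mm

286 mm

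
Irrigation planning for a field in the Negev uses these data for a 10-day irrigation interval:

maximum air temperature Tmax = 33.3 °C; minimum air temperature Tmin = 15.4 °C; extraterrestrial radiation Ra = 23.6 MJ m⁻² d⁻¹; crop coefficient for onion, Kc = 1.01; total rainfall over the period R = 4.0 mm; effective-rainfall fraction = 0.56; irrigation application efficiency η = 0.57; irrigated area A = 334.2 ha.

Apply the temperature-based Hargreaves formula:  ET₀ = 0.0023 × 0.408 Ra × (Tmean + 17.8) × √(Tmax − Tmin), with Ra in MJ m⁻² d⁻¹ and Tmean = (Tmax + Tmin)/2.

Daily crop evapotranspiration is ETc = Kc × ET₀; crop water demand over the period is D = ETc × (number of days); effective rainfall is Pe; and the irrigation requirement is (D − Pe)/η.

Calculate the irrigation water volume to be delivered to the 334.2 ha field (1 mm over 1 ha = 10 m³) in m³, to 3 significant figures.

221000 m³

Tmean = (33.3 + 15.4)/2 = 24.35 °C
0.408 Ra = 0.408 × 23.6 = 9.6288 mm/d equivalent
ET₀ = 0.0023 × 9.6288 × (24.35 + 17.8) × √17.9 = 0.0023 × 9.6288 × 42.15 × 4.2308 = 3.9493 mm/d
ETc = Kc × ET₀ = 1.01 × 3.9493 = 3.9888 mm/d
Crop demand D = ETc × 10 d = 3.9888 × 10 = 39.888 mm
Pe = 0.56 × 4.0 = 2.240 mm
D − Pe = 39.888 − 2.240 = 37.648 mm
Gross irrigation = 37.648 / 0.57 = 66.049 mm
Volume = 66.049 mm × 334.2 ha × 10 = 220735.8 m³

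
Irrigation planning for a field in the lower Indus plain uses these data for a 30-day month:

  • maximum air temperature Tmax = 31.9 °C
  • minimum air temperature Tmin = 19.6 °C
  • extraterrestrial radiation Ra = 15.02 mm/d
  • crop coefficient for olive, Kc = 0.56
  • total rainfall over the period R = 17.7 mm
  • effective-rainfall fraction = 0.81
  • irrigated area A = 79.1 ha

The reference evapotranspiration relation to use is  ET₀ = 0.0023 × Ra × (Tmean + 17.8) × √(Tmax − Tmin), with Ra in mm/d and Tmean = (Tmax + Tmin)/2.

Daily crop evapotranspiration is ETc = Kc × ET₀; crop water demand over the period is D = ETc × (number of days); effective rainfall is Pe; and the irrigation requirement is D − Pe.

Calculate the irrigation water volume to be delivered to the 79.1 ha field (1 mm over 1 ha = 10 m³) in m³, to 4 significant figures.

Tmean = (31.9 + 19.6)/2 = 25.75 °C
ET₀ = 0.0023 × 15.02 × (25.75 + 17.8) × √12.3 = 0.0023 × 15.02 × 43.55 × 3.5071 = 5.2764 mm/d
ETc = Kc × ET₀ = 0.56 × 5.2764 = 2.9548 mm/d
Crop demand D = ETc × 30 d = 2.9548 × 30 = 88.644 mm
Pe = 0.81 × 17.7 = 14.337 mm
D − Pe = 88.644 − 14.337 = 74.307 mm
Volume = 74.307 mm × 79.1 ha × 10 = 58776.8 m³

58780 m³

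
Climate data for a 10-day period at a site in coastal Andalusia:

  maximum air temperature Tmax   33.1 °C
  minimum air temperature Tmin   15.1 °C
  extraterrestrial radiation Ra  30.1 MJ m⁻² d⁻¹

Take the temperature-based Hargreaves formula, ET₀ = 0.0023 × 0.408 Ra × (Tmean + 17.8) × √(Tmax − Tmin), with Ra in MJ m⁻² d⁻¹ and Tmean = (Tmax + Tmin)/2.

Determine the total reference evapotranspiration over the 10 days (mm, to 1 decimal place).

Tmean = (33.1 + 15.1)/2 = 24.10 °C
0.408 Ra = 0.408 × 30.1 = 12.2808 mm/d equivalent
ET₀ = 0.0023 × 12.2808 × (24.10 + 17.8) × √18.0 = 0.0023 × 12.2808 × 41.90 × 4.2426 = 5.0211 mm/d
Over 10 days: 5.0211 × 10 = 50.211 mm

50.2 mm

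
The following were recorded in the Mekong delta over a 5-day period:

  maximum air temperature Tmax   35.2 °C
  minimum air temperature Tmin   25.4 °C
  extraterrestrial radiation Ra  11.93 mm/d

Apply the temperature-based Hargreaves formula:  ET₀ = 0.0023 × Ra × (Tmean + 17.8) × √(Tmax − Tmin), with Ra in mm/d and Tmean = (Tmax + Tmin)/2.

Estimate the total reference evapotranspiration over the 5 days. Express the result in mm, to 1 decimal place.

Tmean = (35.2 + 25.4)/2 = 30.30 °C
ET₀ = 0.0023 × 11.93 × (30.30 + 17.8) × √9.8 = 0.0023 × 11.93 × 48.10 × 3.1305 = 4.1317 mm/d
Over 5 days: 4.1317 × 5 = 20.659 mm

20.7 mm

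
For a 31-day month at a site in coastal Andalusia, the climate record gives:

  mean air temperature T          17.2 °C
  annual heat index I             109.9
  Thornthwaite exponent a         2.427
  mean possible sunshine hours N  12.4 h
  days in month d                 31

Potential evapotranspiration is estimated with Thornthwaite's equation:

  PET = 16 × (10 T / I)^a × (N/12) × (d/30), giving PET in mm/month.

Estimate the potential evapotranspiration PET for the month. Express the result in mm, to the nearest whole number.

51 mm

10T/I = 10 × 17.2 / 109.9 = 1.5651
(10T/I)^a = 1.5651^2.427 = 2.9659
Uncorrected PET = 16 × 2.9659 = 47.454 mm
Correction = (N/12)(d/30) = (12.4/12)(31/30) = 1.0678
PET = 47.454 × 1.0678 = 50.671 mm/month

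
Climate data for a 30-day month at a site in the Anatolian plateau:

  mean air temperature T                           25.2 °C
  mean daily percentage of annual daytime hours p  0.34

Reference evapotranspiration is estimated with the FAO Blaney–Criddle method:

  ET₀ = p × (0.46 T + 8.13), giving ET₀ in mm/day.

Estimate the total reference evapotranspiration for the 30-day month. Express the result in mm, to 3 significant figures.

ET₀ = 0.34 × (0.46 × 25.2 + 8.13) = 0.34 × 19.722 = 6.7055 mm/d
Monthly total = 6.7055 × 30 = 201.165 mm

201 mm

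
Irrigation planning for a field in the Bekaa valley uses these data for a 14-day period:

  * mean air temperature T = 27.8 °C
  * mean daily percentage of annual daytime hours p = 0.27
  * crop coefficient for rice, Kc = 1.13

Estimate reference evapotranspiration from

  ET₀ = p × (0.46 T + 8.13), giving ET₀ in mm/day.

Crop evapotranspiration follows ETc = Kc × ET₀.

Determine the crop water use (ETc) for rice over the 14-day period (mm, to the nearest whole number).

ET₀ = 0.27 × (0.46 × 27.8 + 8.13) = 0.27 × 20.918 = 5.6479 mm/d
ETc = Kc × ET₀ = 1.13 × 5.6479 = 6.3821 mm/d
Over 14 days: 6.3821 × 14 = 89.349 mm

89 mm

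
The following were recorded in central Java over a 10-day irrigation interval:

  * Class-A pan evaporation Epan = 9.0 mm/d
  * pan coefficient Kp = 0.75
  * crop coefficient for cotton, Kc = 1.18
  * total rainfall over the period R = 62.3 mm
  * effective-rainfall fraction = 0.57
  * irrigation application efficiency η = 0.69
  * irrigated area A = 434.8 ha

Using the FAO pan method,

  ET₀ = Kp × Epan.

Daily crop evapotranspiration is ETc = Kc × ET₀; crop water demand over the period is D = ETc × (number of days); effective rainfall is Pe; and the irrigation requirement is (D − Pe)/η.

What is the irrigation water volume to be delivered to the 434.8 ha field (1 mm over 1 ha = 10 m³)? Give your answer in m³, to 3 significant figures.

278000 m³

ET₀ = 0.75 × 9.0 = 6.7500 mm/d
ETc = Kc × ET₀ = 1.18 × 6.7500 = 7.9650 mm/d
Crop demand D = ETc × 10 d = 7.9650 × 10 = 79.650 mm
Pe = 0.57 × 62.3 = 35.511 mm
D − Pe = 79.650 − 35.511 = 44.139 mm
Gross irrigation = 44.139 / 0.69 = 63.970 mm
Volume = 63.970 mm × 434.8 ha × 10 = 278141.6 m³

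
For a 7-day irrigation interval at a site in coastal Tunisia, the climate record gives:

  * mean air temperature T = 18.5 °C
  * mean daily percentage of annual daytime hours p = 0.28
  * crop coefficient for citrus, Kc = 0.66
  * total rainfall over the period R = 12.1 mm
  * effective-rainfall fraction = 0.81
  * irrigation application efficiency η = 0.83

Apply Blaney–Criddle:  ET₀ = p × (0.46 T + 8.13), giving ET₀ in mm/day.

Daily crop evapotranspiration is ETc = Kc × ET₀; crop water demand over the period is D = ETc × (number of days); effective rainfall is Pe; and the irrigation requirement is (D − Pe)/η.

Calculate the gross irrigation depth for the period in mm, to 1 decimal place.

ET₀ = 0.28 × (0.46 × 18.5 + 8.13) = 0.28 × 16.640 = 4.6592 mm/d
ETc = Kc × ET₀ = 0.66 × 4.6592 = 3.0751 mm/d
Crop demand D = ETc × 7 d = 3.0751 × 7 = 21.526 mm
Pe = 0.81 × 12.1 = 9.801 mm
D − Pe = 21.526 − 9.801 = 11.725 mm
Gross irrigation = 11.725 / 0.83 = 14.127 mm

14.1 mm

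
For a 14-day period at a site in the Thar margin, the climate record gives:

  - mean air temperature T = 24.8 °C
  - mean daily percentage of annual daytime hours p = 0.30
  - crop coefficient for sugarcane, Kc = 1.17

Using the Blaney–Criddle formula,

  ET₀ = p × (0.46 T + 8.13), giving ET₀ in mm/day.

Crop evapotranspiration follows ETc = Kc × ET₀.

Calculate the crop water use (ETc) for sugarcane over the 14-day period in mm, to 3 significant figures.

96.0 mm

ET₀ = 0.30 × (0.46 × 24.8 + 8.13) = 0.30 × 19.538 = 5.8614 mm/d
ETc = Kc × ET₀ = 1.17 × 5.8614 = 6.8578 mm/d
Over 14 days: 6.8578 × 14 = 96.009 mm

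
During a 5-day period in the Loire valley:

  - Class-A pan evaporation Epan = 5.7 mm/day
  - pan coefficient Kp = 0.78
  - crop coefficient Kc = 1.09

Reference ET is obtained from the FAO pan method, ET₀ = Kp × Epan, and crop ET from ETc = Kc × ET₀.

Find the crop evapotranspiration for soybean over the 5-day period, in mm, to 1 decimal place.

24.2 mm

ET₀ = 0.78 × 5.7 = 4.4460 mm/d
ETc = Kc × ET₀ = 1.09 × 4.4460 = 4.8461 mm/d
Over 5 days: 4.8461 × 5 = 24.231 mm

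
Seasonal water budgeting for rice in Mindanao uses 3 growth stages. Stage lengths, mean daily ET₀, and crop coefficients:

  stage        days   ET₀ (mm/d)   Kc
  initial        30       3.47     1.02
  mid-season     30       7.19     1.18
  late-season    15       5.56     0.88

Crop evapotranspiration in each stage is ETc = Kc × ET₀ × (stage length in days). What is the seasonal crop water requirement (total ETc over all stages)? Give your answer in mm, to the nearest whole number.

initial: 1.02 × 3.47 × 30 = 106.18 mm
mid-season: 1.18 × 7.19 × 30 = 254.53 mm
late-season: 0.88 × 5.56 × 15 = 73.39 mm
Seasonal total = 434.10 mm

434 mm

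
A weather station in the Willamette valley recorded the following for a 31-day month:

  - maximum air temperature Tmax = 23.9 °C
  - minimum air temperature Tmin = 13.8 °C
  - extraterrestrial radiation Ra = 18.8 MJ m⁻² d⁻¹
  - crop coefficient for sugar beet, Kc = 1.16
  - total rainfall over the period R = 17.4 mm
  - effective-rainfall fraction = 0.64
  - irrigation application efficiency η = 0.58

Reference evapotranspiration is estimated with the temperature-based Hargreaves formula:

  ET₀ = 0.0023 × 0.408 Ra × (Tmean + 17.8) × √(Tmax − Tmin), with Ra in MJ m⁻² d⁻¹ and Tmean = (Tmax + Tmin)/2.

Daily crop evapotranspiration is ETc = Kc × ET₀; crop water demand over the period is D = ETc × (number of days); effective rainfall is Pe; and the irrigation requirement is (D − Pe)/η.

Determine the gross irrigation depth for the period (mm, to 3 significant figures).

Tmean = (23.9 + 13.8)/2 = 18.85 °C
0.408 Ra = 0.408 × 18.8 = 7.6704 mm/d equivalent
ET₀ = 0.0023 × 7.6704 × (18.85 + 17.8) × √10.1 = 0.0023 × 7.6704 × 36.65 × 3.1780 = 2.0548 mm/d
ETc = Kc × ET₀ = 1.16 × 2.0548 = 2.3836 mm/d
Crop demand D = ETc × 31 d = 2.3836 × 31 = 73.892 mm
Pe = 0.64 × 17.4 = 11.136 mm
D − Pe = 73.892 − 11.136 = 62.756 mm
Gross irrigation = 62.756 / 0.58 = 108.200 mm

108 mm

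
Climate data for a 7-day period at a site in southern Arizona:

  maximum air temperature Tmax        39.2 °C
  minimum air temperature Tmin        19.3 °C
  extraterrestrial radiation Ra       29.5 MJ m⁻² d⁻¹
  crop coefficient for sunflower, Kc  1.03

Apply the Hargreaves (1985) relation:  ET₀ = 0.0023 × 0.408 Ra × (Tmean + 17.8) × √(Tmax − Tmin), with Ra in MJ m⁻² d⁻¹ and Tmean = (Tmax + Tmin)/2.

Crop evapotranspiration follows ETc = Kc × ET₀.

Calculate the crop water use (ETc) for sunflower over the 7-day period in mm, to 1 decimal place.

Tmean = (39.2 + 19.3)/2 = 29.25 °C
0.408 Ra = 0.408 × 29.5 = 12.0360 mm/d equivalent
ET₀ = 0.0023 × 12.0360 × (29.25 + 17.8) × √19.9 = 0.0023 × 12.0360 × 47.05 × 4.4609 = 5.8102 mm/d
ETc = Kc × ET₀ = 1.03 × 5.8102 = 5.9845 mm/d
Over 7 days: 5.9845 × 7 = 41.892 mm

41.9 mm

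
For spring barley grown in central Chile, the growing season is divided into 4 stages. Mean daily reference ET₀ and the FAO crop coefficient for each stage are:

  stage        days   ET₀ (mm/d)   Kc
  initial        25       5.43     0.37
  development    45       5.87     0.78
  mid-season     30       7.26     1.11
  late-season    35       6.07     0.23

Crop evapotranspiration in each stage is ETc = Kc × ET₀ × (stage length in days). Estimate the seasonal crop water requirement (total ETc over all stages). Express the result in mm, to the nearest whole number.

initial: 0.37 × 5.43 × 25 = 50.23 mm
development: 0.78 × 5.87 × 45 = 206.04 mm
mid-season: 1.11 × 7.26 × 30 = 241.76 mm
late-season: 0.23 × 6.07 × 35 = 48.86 mm
Seasonal total = 546.89 mm

547 mm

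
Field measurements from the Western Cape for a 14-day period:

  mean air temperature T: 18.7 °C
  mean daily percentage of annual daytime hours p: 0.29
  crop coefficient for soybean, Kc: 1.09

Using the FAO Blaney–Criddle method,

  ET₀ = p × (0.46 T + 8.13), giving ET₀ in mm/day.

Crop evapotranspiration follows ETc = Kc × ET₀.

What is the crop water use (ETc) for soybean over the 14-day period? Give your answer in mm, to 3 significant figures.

74.0 mm

ET₀ = 0.29 × (0.46 × 18.7 + 8.13) = 0.29 × 16.732 = 4.8523 mm/d
ETc = Kc × ET₀ = 1.09 × 4.8523 = 5.2890 mm/d
Over 14 days: 5.2890 × 14 = 74.046 mm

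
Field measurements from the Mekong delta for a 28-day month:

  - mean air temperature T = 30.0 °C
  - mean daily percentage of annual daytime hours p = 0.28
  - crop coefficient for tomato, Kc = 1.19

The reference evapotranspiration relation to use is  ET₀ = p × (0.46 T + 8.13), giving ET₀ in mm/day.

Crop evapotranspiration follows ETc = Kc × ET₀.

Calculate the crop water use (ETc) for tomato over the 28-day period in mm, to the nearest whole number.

205 mm

ET₀ = 0.28 × (0.46 × 30.0 + 8.13) = 0.28 × 21.930 = 6.1404 mm/d
ETc = Kc × ET₀ = 1.19 × 6.1404 = 7.3071 mm/d
Over 28 days: 7.3071 × 28 = 204.599 mm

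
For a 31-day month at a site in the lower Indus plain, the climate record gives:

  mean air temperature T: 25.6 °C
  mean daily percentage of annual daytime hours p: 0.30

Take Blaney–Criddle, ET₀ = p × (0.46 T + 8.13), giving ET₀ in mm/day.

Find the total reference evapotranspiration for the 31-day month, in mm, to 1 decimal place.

ET₀ = 0.30 × (0.46 × 25.6 + 8.13) = 0.30 × 19.906 = 5.9718 mm/d
Monthly total = 5.9718 × 31 = 185.126 mm

185.1 mm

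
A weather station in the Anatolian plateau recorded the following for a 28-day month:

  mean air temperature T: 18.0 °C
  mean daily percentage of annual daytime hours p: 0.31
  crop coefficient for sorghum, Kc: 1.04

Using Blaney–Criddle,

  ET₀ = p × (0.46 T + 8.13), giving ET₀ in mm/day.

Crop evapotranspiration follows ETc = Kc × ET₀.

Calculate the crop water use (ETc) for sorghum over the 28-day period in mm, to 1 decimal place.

148.1 mm

ET₀ = 0.31 × (0.46 × 18.0 + 8.13) = 0.31 × 16.410 = 5.0871 mm/d
ETc = Kc × ET₀ = 1.04 × 5.0871 = 5.2906 mm/d
Over 28 days: 5.2906 × 28 = 148.137 mm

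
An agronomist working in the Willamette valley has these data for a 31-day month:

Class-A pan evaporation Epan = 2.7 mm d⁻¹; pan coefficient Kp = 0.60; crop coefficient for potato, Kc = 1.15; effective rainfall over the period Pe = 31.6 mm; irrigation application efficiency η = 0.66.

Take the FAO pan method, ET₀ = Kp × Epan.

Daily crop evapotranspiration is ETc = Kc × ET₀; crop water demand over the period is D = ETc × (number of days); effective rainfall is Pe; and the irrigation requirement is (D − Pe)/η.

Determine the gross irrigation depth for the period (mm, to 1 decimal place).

39.6 mm

ET₀ = 0.60 × 2.7 = 1.6200 mm/d
ETc = Kc × ET₀ = 1.15 × 1.6200 = 1.8630 mm/d
Crop demand D = ETc × 31 d = 1.8630 × 31 = 57.753 mm
D − Pe = 57.753 − 31.6 = 26.153 mm
Gross irrigation = 26.153 / 0.66 = 39.626 mm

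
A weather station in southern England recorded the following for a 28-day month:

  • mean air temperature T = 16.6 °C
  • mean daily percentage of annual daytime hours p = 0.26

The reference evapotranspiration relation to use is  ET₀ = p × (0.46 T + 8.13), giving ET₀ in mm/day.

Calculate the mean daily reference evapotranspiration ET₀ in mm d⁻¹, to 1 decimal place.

ET₀ = 0.26 × (0.46 × 16.6 + 8.13) = 0.26 × 15.766 = 4.0992 mm/d

4.1 mm d⁻¹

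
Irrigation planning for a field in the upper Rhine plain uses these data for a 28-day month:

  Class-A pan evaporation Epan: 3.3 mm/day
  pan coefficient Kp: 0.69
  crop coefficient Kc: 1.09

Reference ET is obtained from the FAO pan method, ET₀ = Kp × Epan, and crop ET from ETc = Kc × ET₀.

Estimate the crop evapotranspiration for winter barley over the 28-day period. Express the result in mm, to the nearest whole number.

69 mm

ET₀ = 0.69 × 3.3 = 2.2770 mm/d
ETc = Kc × ET₀ = 1.09 × 2.2770 = 2.4819 mm/d
Over 28 days: 2.4819 × 28 = 69.493 mm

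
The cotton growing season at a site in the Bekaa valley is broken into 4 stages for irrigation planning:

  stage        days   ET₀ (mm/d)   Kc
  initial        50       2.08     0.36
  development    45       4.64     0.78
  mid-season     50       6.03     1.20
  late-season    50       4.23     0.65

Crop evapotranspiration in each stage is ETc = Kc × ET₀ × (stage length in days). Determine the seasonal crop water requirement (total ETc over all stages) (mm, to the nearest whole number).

initial: 0.36 × 2.08 × 50 = 37.44 mm
development: 0.78 × 4.64 × 45 = 162.86 mm
mid-season: 1.20 × 6.03 × 50 = 361.80 mm
late-season: 0.65 × 4.23 × 50 = 137.48 mm
Seasonal total = 699.58 mm

700 mm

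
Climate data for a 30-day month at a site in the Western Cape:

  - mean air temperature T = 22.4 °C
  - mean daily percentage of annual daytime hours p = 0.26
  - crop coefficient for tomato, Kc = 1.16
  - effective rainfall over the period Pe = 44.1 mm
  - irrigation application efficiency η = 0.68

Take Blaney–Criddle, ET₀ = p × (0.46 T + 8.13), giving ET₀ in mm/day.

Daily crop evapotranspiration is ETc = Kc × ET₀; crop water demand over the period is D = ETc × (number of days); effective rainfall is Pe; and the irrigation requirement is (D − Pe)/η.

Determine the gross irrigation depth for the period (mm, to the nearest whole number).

ET₀ = 0.26 × (0.46 × 22.4 + 8.13) = 0.26 × 18.434 = 4.7928 mm/d
ETc = Kc × ET₀ = 1.16 × 4.7928 = 5.5596 mm/d
Crop demand D = ETc × 30 d = 5.5596 × 30 = 166.788 mm
D − Pe = 166.788 − 44.1 = 122.688 mm
Gross irrigation = 122.688 / 0.68 = 180.424 mm

180 mm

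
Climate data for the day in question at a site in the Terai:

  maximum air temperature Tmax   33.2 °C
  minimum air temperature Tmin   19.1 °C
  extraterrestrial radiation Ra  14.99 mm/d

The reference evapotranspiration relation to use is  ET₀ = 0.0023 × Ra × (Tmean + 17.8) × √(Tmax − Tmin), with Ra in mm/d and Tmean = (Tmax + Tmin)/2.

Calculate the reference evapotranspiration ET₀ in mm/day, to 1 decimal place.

Tmean = (33.2 + 19.1)/2 = 26.15 °C
ET₀ = 0.0023 × 14.99 × (26.15 + 17.8) × √14.1 = 0.0023 × 14.99 × 43.95 × 3.7550 = 5.6898 mm/d

5.7 mm/day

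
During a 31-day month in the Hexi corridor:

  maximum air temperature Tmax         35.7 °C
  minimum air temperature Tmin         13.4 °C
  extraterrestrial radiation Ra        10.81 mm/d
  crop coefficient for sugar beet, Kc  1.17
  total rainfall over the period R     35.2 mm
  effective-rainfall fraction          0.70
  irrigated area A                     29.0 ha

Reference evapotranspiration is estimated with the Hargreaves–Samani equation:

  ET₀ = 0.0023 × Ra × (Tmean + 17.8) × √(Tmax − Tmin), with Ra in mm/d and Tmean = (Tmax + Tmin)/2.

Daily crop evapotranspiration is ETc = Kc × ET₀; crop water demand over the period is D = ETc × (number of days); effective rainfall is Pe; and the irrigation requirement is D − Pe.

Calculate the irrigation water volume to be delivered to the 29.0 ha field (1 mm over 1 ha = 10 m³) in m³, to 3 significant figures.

Tmean = (35.7 + 13.4)/2 = 24.55 °C
ET₀ = 0.0023 × 10.81 × (24.55 + 17.8) × √22.3 = 0.0023 × 10.81 × 42.35 × 4.7223 = 4.9723 mm/d
ETc = Kc × ET₀ = 1.17 × 4.9723 = 5.8176 mm/d
Crop demand D = ETc × 31 d = 5.8176 × 31 = 180.346 mm
Pe = 0.70 × 35.2 = 24.640 mm
D − Pe = 180.346 − 24.640 = 155.706 mm
Volume = 155.706 mm × 29.0 ha × 10 = 45154.7 m³

45200 m³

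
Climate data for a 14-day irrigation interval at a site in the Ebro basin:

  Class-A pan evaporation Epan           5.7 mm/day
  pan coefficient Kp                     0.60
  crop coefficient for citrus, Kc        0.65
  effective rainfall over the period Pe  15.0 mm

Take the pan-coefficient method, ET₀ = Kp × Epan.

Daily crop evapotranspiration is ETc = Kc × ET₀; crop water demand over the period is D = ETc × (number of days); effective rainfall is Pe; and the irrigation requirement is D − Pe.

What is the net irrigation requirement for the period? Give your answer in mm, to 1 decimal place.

16.1 mm

ET₀ = 0.60 × 5.7 = 3.4200 mm/d
ETc = Kc × ET₀ = 0.65 × 3.4200 = 2.2230 mm/d
Crop demand D = ETc × 14 d = 2.2230 × 14 = 31.122 mm
D − Pe = 31.122 − 15.0 = 16.122 mm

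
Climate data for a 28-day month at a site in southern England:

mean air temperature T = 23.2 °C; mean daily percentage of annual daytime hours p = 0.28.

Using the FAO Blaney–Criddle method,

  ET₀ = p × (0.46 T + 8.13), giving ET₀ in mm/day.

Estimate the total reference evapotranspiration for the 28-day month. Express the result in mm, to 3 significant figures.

ET₀ = 0.28 × (0.46 × 23.2 + 8.13) = 0.28 × 18.802 = 5.2646 mm/d
Monthly total = 5.2646 × 28 = 147.409 mm

147 mm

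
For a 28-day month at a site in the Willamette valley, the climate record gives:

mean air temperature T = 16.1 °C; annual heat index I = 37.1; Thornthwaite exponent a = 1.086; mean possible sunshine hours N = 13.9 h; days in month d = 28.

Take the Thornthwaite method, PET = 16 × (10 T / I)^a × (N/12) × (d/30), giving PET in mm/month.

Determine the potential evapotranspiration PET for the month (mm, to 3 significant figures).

85.2 mm

10T/I = 10 × 16.1 / 37.1 = 4.3396
(10T/I)^a = 4.3396^1.086 = 4.9235
Uncorrected PET = 16 × 4.9235 = 78.776 mm
Correction = (N/12)(d/30) = (13.9/12)(28/30) = 1.0811
PET = 78.776 × 1.0811 = 85.165 mm/month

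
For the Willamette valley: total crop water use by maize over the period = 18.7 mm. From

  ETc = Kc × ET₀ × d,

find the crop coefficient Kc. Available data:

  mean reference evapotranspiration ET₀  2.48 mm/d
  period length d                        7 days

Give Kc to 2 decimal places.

1.08

ETc = Kc × ET₀ × d  ⇒  Kc = ETc / (ET₀ × d)
Kc = 18.7 / (2.48 × 7) = 18.7 / 17.36 = 1.0772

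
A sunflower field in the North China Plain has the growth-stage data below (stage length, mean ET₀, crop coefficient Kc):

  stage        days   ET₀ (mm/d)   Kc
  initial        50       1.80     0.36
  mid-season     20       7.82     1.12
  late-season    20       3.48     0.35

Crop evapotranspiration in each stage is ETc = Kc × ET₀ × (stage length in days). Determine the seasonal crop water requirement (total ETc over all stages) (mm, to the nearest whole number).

232 mm

initial: 0.36 × 1.80 × 50 = 32.40 mm
mid-season: 1.12 × 7.82 × 20 = 175.17 mm
late-season: 0.35 × 3.48 × 20 = 24.36 mm
Seasonal total = 231.93 mm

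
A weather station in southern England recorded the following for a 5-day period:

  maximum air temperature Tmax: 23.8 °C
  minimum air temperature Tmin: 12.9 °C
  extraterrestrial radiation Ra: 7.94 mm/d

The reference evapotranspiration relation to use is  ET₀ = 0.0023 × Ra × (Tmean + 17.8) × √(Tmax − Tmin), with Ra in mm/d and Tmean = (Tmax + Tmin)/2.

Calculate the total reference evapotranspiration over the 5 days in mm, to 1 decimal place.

10.9 mm

Tmean = (23.8 + 12.9)/2 = 18.35 °C
ET₀ = 0.0023 × 7.94 × (18.35 + 17.8) × √10.9 = 0.0023 × 7.94 × 36.15 × 3.3015 = 2.1796 mm/d
Over 5 days: 2.1796 × 5 = 10.898 mm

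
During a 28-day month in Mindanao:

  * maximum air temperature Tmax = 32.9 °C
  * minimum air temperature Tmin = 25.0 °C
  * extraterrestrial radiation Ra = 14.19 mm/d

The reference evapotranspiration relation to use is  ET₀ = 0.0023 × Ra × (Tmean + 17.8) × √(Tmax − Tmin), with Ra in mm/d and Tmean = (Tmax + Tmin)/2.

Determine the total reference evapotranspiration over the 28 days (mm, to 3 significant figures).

120 mm

Tmean = (32.9 + 25.0)/2 = 28.95 °C
ET₀ = 0.0023 × 14.19 × (28.95 + 17.8) × √7.9 = 0.0023 × 14.19 × 46.75 × 2.8107 = 4.2885 mm/d
Over 28 days: 4.2885 × 28 = 120.078 mm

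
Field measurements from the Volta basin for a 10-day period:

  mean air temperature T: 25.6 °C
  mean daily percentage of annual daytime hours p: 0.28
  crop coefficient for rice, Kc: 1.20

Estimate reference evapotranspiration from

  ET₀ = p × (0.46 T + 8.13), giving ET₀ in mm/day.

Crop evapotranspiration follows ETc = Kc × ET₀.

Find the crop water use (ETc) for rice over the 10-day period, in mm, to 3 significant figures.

ET₀ = 0.28 × (0.46 × 25.6 + 8.13) = 0.28 × 19.906 = 5.5737 mm/d
ETc = Kc × ET₀ = 1.20 × 5.5737 = 6.6884 mm/d
Over 10 days: 6.6884 × 10 = 66.884 mm

66.9 mm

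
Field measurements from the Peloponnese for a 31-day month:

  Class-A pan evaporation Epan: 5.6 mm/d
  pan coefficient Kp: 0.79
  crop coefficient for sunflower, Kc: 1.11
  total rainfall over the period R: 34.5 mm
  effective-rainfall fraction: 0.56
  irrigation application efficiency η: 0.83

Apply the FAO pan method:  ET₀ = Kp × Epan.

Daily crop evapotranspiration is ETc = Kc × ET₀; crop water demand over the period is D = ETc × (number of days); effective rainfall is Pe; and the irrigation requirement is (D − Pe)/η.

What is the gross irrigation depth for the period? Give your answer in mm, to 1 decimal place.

ET₀ = 0.79 × 5.6 = 4.4240 mm/d
ETc = Kc × ET₀ = 1.11 × 4.4240 = 4.9106 mm/d
Crop demand D = ETc × 31 d = 4.9106 × 31 = 152.229 mm
Pe = 0.56 × 34.5 = 19.320 mm
D − Pe = 152.229 − 19.320 = 132.909 mm
Gross irrigation = 132.909 / 0.83 = 160.131 mm

160.1 mm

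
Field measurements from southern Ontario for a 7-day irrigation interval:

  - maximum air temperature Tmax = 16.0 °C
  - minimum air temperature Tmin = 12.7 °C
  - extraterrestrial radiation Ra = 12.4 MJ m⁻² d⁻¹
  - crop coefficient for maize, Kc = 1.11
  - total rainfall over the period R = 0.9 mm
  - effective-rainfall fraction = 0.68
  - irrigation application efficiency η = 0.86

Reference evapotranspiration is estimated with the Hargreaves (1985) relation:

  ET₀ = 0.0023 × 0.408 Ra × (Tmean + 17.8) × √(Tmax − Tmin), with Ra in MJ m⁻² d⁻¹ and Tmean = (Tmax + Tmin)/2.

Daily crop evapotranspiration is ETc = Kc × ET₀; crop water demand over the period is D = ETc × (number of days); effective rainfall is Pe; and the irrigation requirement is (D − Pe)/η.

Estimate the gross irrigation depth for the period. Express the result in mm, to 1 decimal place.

5.4 mm

Tmean = (16.0 + 12.7)/2 = 14.35 °C
0.408 Ra = 0.408 × 12.4 = 5.0592 mm/d equivalent
ET₀ = 0.0023 × 5.0592 × (14.35 + 17.8) × √3.3 = 0.0023 × 5.0592 × 32.15 × 1.8166 = 0.6796 mm/d
ETc = Kc × ET₀ = 1.11 × 0.6796 = 0.7544 mm/d
Crop demand D = ETc × 7 d = 0.7544 × 7 = 5.281 mm
Pe = 0.68 × 0.9 = 0.612 mm
D − Pe = 5.281 − 0.612 = 4.669 mm
Gross irrigation = 4.669 / 0.86 = 5.429 mm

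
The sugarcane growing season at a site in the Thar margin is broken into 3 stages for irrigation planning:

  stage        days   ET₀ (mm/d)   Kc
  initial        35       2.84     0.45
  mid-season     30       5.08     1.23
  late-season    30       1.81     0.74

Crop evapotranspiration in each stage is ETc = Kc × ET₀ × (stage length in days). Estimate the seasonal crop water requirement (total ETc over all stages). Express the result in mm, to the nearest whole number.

initial: 0.45 × 2.84 × 35 = 44.73 mm
mid-season: 1.23 × 5.08 × 30 = 187.45 mm
late-season: 0.74 × 1.81 × 30 = 40.18 mm
Seasonal total = 272.36 mm

272 mm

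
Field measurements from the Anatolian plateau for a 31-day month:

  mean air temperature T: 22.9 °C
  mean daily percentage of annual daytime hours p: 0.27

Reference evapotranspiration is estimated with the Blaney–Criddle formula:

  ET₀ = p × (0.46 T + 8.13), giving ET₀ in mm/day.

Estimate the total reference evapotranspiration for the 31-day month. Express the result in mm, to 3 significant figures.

156 mm

ET₀ = 0.27 × (0.46 × 22.9 + 8.13) = 0.27 × 18.664 = 5.0393 mm/d
Monthly total = 5.0393 × 31 = 156.218 mm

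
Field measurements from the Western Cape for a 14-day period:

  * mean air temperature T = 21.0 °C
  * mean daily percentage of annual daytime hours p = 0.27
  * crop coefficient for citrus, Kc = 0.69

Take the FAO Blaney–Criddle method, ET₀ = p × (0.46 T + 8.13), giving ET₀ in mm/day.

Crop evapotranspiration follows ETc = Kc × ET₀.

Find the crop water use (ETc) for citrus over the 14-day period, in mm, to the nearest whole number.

ET₀ = 0.27 × (0.46 × 21.0 + 8.13) = 0.27 × 17.790 = 4.8033 mm/d
ETc = Kc × ET₀ = 0.69 × 4.8033 = 3.3143 mm/d
Over 14 days: 3.3143 × 14 = 46.400 mm

46 mm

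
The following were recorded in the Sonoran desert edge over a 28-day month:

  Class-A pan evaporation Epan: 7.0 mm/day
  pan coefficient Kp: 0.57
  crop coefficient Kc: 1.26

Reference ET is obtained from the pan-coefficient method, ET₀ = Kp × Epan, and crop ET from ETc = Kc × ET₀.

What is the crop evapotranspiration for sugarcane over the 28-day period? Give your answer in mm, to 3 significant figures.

141 mm

ET₀ = 0.57 × 7.0 = 3.9900 mm/d
ETc = Kc × ET₀ = 1.26 × 3.9900 = 5.0274 mm/d
Over 28 days: 5.0274 × 28 = 140.767 mm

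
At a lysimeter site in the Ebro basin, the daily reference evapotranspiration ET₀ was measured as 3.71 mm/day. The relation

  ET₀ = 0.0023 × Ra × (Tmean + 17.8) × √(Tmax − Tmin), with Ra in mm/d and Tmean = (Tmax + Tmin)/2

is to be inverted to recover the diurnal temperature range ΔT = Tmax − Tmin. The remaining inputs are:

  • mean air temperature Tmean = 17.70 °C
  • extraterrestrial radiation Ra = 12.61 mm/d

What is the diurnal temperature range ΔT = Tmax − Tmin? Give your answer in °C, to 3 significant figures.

13.0 °C

√ΔT = ET₀ / [0.0023 × Ra × (Tmean+17.8)] = 3.71 / (0.0023 × 12.61 × 35.50) = 3.6033
ΔT = 3.6033² = 12.984 °C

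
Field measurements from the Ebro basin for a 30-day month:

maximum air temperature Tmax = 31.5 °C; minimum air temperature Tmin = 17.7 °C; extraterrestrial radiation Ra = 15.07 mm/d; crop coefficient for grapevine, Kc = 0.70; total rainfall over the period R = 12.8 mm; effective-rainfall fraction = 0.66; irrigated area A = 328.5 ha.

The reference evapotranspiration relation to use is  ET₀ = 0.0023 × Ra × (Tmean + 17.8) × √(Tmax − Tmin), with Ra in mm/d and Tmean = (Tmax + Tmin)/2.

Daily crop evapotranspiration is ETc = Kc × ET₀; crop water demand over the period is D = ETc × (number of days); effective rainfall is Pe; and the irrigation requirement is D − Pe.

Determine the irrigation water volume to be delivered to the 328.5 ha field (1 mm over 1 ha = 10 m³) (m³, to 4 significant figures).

Tmean = (31.5 + 17.7)/2 = 24.60 °C
ET₀ = 0.0023 × 15.07 × (24.60 + 17.8) × √13.8 = 0.0023 × 15.07 × 42.40 × 3.7148 = 5.4594 mm/d
ETc = Kc × ET₀ = 0.70 × 5.4594 = 3.8216 mm/d
Crop demand D = ETc × 30 d = 3.8216 × 30 = 114.648 mm
Pe = 0.66 × 12.8 = 8.448 mm
D − Pe = 114.648 − 8.448 = 106.200 mm
Volume = 106.200 mm × 328.5 ha × 10 = 348867.0 m³

348900 m³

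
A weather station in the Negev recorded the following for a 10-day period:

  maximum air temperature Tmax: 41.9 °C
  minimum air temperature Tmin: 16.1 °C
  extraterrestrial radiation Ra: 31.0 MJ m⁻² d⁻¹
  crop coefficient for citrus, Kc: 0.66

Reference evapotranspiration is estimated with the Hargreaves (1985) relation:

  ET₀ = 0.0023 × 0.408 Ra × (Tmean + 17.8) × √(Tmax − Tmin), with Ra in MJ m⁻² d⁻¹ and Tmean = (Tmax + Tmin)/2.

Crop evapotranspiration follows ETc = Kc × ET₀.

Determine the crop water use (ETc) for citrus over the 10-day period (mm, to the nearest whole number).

46 mm

Tmean = (41.9 + 16.1)/2 = 29.00 °C
0.408 Ra = 0.408 × 31.0 = 12.6480 mm/d equivalent
ET₀ = 0.0023 × 12.6480 × (29.00 + 17.8) × √25.8 = 0.0023 × 12.6480 × 46.80 × 5.0794 = 6.9153 mm/d
ETc = Kc × ET₀ = 0.66 × 6.9153 = 4.5641 mm/d
Over 10 days: 4.5641 × 10 = 45.641 mm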